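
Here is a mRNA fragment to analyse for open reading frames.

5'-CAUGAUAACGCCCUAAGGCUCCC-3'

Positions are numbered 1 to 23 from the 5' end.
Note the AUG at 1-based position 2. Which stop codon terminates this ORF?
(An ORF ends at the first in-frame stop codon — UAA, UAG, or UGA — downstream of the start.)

Codons from position 2: AUG (2–4), AUA (5–7), ACG (8–10), CCC (11–13), UAA (14–16).
The first in-frame stop codon is UAA.

UAA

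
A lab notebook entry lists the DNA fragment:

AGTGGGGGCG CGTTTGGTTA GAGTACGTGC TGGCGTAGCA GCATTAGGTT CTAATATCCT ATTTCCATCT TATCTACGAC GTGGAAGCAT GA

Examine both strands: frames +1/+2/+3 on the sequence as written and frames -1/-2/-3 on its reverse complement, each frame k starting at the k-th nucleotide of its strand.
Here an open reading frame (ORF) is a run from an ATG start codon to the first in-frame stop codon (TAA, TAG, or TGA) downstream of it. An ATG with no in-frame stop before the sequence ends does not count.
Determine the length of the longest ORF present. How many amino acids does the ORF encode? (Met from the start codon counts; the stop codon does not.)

Reverse complement (5'→3'): TCATGCTTCCACGTCGTAGATAAGATGGAAATAGGATATTAGAACCTAATGCTGCTACGCCAGCACGTACTCTAACCAAACGCGCCCCCACT
Frame +1: AGT GGG GGC GCG TTT GGT TAG AGT ACG TGC TGG CGT AGC AGC ATT AGG TTC TAA TAT CCT ATT TCC ATC TTA TCT ACG ACG TGG AAG CAT — no ATG→stop ORF.
Frame +2: GTG GGG GCG CGT TTG GTT AGA GTA CGT GCT GGC GTA GCA GCA TTA GGT TCT AAT ATC CTA TTT CCA TCT TAT CTA CGA CGT GGA AGC ATG — no ATG→stop ORF.
Frame +3: TGG GGG CGC GTT TGG TTA GAG TAC GTG CTG GCG TAG CAG CAT TAG GTT CTA ATA TCC TAT TTC CAT CTT ATC TAC GAC GTG GAA GCA TGA — no ATG→stop ORF.
Frame -1: TCA TGC TTC CAC GTC GTA GAT AAG ATG GAA ATA GGA TAT TAG AAC CTA ATG CTG CTA CGC CAG CAC GTA CTC TAA CCA AAC GCG CCC CCA — ATG at 25, stop TAG at 40 → 18 nt; ATG at 49, stop TAA at 73 → 27 nt.
Frame -2: CAT GCT TCC ACG TCG TAG ATA AGA TGG AAA TAG GAT ATT AGA ACC TAA TGC TGC TAC GCC AGC ACG TAC TCT AAC CAA ACG CGC CCC CAC — no ATG→stop ORF.
Frame -3: ATG CTT CCA CGT CGT AGA TAA GAT GGA AAT AGG ATA TTA GAA CCT AAT GCT GCT ACG CCA GCA CGT ACT CTA ACC AAA CGC GCC CCC ACT — ATG at 3, stop TAA at 21 → 21 nt.
Longest: frame -1, positions 49–75, 27 nt = 9 codons = 8 aa. → 8 amino acids.

8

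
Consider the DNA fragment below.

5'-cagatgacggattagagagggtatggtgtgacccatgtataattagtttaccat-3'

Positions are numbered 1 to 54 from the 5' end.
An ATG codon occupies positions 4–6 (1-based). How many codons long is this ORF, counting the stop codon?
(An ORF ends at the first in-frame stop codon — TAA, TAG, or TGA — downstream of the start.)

Codons from position 4: ATG (4–6), ACG (7–9), GAT (10–12), TAG (13–15).
TAG is the first in-frame stop; that's 4 codons including the stop.

4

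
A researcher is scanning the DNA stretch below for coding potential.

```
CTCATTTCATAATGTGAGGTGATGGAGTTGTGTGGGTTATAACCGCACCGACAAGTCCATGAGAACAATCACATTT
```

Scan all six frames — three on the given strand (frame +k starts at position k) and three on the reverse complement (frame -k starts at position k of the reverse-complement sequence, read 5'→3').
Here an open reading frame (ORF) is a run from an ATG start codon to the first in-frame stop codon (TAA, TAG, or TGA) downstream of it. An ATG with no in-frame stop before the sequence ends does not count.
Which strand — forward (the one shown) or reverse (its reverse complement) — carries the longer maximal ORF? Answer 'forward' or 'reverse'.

reverse

Reverse complement (5'→3'): AAATGTGATTGTTCTCATGGACTTGTCGGTGCGGTTATAACCCACACAACTCCATCACCTCACATTATGAAATGAG
Frame +1: CTC ATT TCA TAA TGT GAG GTG ATG GAG TTG TGT GGG TTA TAA CCG CAC CGA CAA GTC CAT GAG AAC AAT CAC ATT — ATG at 22, stop TAA at 40 → 21 nt.
Frame +2: TCA TTT CAT AAT GTG AGG TGA TGG AGT TGT GTG GGT TAT AAC CGC ACC GAC AAG TCC ATG AGA ACA ATC ACA TTT — no ATG→stop ORF.
Frame +3: CAT TTC ATA ATG TGA GGT GAT GGA GTT GTG TGG GTT ATA ACC GCA CCG ACA AGT CCA TGA GAA CAA TCA CAT — ATG at 12, stop TGA at 15 → 6 nt.
Frame -1: AAA TGT GAT TGT TCT CAT GGA CTT GTC GGT GCG GTT ATA ACC CAC ACA ACT CCA TCA CCT CAC ATT ATG AAA TGA — ATG at 67, stop TGA at 73 → 9 nt.
Frame -2: AAT GTG ATT GTT CTC ATG GAC TTG TCG GTG CGG TTA TAA CCC ACA CAA CTC CAT CAC CTC ACA TTA TGA AAT GAG — ATG at 17, stop TAA at 38 → 24 nt.
Frame -3: ATG TGA TTG TTC TCA TGG ACT TGT CGG TGC GGT TAT AAC CCA CAC AAC TCC ATC ACC TCA CAT TAT GAA ATG — ATG at 3, stop TGA at 6 → 6 nt.
Forward-strand max 21 nt; reverse-strand max 24 nt. The reverse strand has the longer ORF.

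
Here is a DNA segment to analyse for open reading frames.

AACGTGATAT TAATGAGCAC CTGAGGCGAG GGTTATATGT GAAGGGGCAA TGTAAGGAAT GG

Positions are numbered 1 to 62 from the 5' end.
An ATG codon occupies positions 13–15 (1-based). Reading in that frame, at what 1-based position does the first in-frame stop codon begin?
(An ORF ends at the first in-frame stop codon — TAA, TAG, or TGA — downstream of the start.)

22

Codons from position 13: ATG (13–15), AGC (16–18), ACC (19–21), TGA (22–24).
TGA is a stop codon; it begins at position 22.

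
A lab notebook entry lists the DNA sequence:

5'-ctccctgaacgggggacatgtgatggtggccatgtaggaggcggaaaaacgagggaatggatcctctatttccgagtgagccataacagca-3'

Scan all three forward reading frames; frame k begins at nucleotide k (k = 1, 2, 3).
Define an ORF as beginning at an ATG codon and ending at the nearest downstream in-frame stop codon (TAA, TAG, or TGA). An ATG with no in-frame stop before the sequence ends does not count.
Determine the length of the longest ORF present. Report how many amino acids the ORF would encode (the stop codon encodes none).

9

Frame 1: CTC CCT GAA CGG GGG ACA TGT GAT GGT GGC CAT GTA GGA GGC GGA AAA ACG AGG GAA TGG ATC CTC TAT TTC CGA GTG AGC CAT AAC AGC — no ATG→stop ORF.
Frame 2: TCC CTG AAC GGG GGA CAT GTG ATG GTG GCC ATG TAG GAG GCG GAA AAA CGA GGG AAT GGA TCC TCT ATT TCC GAG TGA GCC ATA ACA GCA — ATG at 23, stop TAG at 35 → 15 nt; ATG at 32, stop TAG at 35 → 6 nt.
Frame 3: CCC TGA ACG GGG GAC ATG TGA TGG TGG CCA TGT AGG AGG CGG AAA AAC GAG GGA ATG GAT CCT CTA TTT CCG AGT GAG CCA TAA CAG — ATG at 18, stop TGA at 21 → 6 nt; ATG at 57, stop TAA at 84 → 30 nt.
Longest: frame 3, positions 57–86, 30 nt = 10 codons = 9 aa. → 9 amino acids.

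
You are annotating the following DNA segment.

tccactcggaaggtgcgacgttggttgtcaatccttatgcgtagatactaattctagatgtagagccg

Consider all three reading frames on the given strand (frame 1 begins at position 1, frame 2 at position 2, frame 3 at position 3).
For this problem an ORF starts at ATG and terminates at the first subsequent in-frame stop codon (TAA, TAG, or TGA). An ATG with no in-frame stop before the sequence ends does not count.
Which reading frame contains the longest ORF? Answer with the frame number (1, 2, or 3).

Frame 1: TCC ACT CGG AAG GTG CGA CGT TGG TTG TCA ATC CTT ATG CGT AGA TAC TAA TTC TAG ATG TAG AGC — ATG at 37, stop TAA at 49 → 15 nt; ATG at 58, stop TAG at 61 → 6 nt.
Frame 2: CCA CTC GGA AGG TGC GAC GTT GGT TGT CAA TCC TTA TGC GTA GAT ACT AAT TCT AGA TGT AGA GCC — no ATG→stop ORF.
Frame 3: CAC TCG GAA GGT GCG ACG TTG GTT GTC AAT CCT TAT GCG TAG ATA CTA ATT CTA GAT GTA GAG CCG — no ATG→stop ORF.
Longest ORF is 15 nt in frame 1 (positions 37–51).

1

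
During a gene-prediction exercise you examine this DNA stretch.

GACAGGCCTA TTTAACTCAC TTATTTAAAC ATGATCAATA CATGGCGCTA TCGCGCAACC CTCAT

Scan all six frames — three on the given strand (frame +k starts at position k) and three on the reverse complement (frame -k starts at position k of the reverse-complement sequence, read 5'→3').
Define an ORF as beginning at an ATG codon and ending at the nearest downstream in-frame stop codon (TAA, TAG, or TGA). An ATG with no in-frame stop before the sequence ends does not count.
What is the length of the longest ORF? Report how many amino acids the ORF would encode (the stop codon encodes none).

Reverse complement (5'→3'): ATGAGGGTTGCGCGATAGCGCCATGTATTGATCATGTTTAAATAAGTGAGTTAAATAGGCCTGTC
Frame +1: GAC AGG CCT ATT TAA CTC ACT TAT TTA AAC ATG ATC AAT ACA TGG CGC TAT CGC GCA ACC CTC — no ATG→stop ORF.
Frame +2: ACA GGC CTA TTT AAC TCA CTT ATT TAA ACA TGA TCA ATA CAT GGC GCT ATC GCG CAA CCC TCA — no ATG→stop ORF.
Frame +3: CAG GCC TAT TTA ACT CAC TTA TTT AAA CAT GAT CAA TAC ATG GCG CTA TCG CGC AAC CCT CAT — no ATG→stop ORF.
Frame -1: ATG AGG GTT GCG CGA TAG CGC CAT GTA TTG ATC ATG TTT AAA TAA GTG AGT TAA ATA GGC CTG — ATG at 1, stop TAG at 16 → 18 nt; ATG at 34, stop TAA at 43 → 12 nt.
Frame -2: TGA GGG TTG CGC GAT AGC GCC ATG TAT TGA TCA TGT TTA AAT AAG TGA GTT AAA TAG GCC TGT — ATG at 23, stop TGA at 29 → 9 nt.
Frame -3: GAG GGT TGC GCG ATA GCG CCA TGT ATT GAT CAT GTT TAA ATA AGT GAG TTA AAT AGG CCT GTC — no ATG→stop ORF.
Longest: frame -1, positions 1–18, 18 nt = 6 codons = 5 aa. → 5 amino acids.

5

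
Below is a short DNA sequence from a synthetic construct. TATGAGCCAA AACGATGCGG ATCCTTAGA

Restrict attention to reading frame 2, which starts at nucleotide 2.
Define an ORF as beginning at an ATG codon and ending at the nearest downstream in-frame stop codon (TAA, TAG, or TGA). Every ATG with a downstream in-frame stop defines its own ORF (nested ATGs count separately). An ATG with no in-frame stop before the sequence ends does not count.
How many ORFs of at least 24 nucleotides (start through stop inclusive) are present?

Frame 2: ATG AGC CAA AAC GAT GCG GAT CCT TAG — ATG at 2, stop TAG at 26 → 27 nt.
ORFs ≥ 24 nucleotides: frame 2 2–28 (27 nucleotides). Count = 1.

1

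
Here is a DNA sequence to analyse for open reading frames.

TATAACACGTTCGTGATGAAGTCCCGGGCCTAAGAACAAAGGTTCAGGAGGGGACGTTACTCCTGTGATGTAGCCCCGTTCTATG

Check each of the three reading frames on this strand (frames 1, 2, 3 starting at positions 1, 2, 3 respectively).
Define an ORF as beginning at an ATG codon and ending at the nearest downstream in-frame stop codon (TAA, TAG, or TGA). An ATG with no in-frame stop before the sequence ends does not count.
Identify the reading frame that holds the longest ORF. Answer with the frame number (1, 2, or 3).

1

Frame 1: TAT AAC ACG TTC GTG ATG AAG TCC CGG GCC TAA GAA CAA AGG TTC AGG AGG GGA CGT TAC TCC TGT GAT GTA GCC CCG TTC TAT — ATG at 16, stop TAA at 31 → 18 nt.
Frame 2: ATA ACA CGT TCG TGA TGA AGT CCC GGG CCT AAG AAC AAA GGT TCA GGA GGG GAC GTT ACT CCT GTG ATG TAG CCC CGT TCT ATG — ATG at 68, stop TAG at 71 → 6 nt.
Frame 3: TAA CAC GTT CGT GAT GAA GTC CCG GGC CTA AGA ACA AAG GTT CAG GAG GGG ACG TTA CTC CTG TGA TGT AGC CCC GTT CTA — no ATG→stop ORF.
Longest ORF is 18 nt in frame 1 (positions 16–33).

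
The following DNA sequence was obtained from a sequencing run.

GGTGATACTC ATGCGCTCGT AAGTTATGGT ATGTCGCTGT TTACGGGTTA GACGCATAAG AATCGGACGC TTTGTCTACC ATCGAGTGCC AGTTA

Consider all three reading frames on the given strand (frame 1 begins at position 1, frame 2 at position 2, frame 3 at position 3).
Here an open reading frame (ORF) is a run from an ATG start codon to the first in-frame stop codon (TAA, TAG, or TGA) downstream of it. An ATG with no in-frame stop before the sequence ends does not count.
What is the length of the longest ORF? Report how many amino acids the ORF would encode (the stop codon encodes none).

Frame 1: GGT GAT ACT CAT GCG CTC GTA AGT TAT GGT ATG TCG CTG TTT ACG GGT TAG ACG CAT AAG AAT CGG ACG CTT TGT CTA CCA TCG AGT GCC AGT — ATG at 31, stop TAG at 49 → 21 nt.
Frame 2: GTG ATA CTC ATG CGC TCG TAA GTT ATG GTA TGT CGC TGT TTA CGG GTT AGA CGC ATA AGA ATC GGA CGC TTT GTC TAC CAT CGA GTG CCA GTT — ATG at 11, stop TAA at 20 → 12 nt.
Frame 3: TGA TAC TCA TGC GCT CGT AAG TTA TGG TAT GTC GCT GTT TAC GGG TTA GAC GCA TAA GAA TCG GAC GCT TTG TCT ACC ATC GAG TGC CAG TTA — no ATG→stop ORF.
Longest: frame 1, positions 31–51, 21 nt = 7 codons = 6 aa. → 6 amino acids.

6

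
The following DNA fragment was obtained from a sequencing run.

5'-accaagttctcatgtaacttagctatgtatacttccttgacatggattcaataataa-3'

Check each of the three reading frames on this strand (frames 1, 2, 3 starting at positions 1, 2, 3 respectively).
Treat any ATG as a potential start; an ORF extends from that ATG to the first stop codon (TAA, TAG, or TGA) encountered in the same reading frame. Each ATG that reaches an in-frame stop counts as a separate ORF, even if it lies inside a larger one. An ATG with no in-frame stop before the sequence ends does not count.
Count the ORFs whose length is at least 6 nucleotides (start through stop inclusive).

Frame 1: ACC AAG TTC TCA TGT AAC TTA GCT ATG TAT ACT TCC TTG ACA TGG ATT CAA TAA TAA — ATG at 25, stop TAA at 52 → 30 nt.
Frame 2: CCA AGT TCT CAT GTA ACT TAG CTA TGT ATA CTT CCT TGA CAT GGA TTC AAT AAT — no ATG→stop ORF.
Frame 3: CAA GTT CTC ATG TAA CTT AGC TAT GTA TAC TTC CTT GAC ATG GAT TCA ATA ATA — ATG at 12, stop TAA at 15 → 6 nt.
ORFs ≥ 6 nucleotides: frame 1 25–54 (30 nucleotides), frame 3 12–17 (6 nucleotides). Count = 2.

2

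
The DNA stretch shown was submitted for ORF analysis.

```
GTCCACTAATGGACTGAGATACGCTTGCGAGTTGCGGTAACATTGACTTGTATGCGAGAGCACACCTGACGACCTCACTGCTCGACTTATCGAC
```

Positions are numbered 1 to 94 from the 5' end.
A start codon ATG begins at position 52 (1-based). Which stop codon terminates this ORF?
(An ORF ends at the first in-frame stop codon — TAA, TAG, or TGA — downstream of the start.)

TGA

Codons from position 52: ATG (52–54), CGA (55–57), GAG (58–60), CAC (61–63), ACC (64–66), TGA (67–69).
The first in-frame stop codon is TGA.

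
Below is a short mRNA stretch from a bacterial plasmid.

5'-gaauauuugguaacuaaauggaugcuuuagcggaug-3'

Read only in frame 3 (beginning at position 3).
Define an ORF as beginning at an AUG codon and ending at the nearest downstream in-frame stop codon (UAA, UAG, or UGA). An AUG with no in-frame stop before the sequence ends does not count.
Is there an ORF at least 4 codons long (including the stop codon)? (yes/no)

Frame 3: AUA UUU GGU AAC UAA AUG GAU GCU UUA GCG GAU — no AUG→stop ORF.
Largest ORF found is 0 codons < 4, so no.

no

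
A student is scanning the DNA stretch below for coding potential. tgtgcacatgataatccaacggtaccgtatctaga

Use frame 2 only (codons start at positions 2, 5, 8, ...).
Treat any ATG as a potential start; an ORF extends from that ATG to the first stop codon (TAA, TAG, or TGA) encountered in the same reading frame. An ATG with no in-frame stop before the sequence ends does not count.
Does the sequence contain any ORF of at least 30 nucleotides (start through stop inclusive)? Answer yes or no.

Frame 2: GTG CAC ATG ATA ATC CAA CGG TAC CGT ATC TAG — ATG at 8, stop TAG at 32 → 27 nt.
Largest ORF found is 27 nucleotides < 30, so no.

no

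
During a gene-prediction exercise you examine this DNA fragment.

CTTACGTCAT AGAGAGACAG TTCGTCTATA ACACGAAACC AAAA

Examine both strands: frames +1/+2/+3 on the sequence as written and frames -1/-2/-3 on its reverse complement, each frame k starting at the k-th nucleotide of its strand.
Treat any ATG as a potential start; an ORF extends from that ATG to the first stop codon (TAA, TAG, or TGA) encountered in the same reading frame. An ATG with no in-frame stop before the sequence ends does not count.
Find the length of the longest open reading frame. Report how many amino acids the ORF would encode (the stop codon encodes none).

2

Reverse complement (5'→3'): TTTTGGTTTCGTGTTATAGACGAACTGTCTCTCTATGACGTAAG
Frame +1: CTT ACG TCA TAG AGA GAC AGT TCG TCT ATA ACA CGA AAC CAA — no ATG→stop ORF.
Frame +2: TTA CGT CAT AGA GAG ACA GTT CGT CTA TAA CAC GAA ACC AAA — no ATG→stop ORF.
Frame +3: TAC GTC ATA GAG AGA CAG TTC GTC TAT AAC ACG AAA CCA AAA — no ATG→stop ORF.
Frame -1: TTT TGG TTT CGT GTT ATA GAC GAA CTG TCT CTC TAT GAC GTA — no ATG→stop ORF.
Frame -2: TTT GGT TTC GTG TTA TAG ACG AAC TGT CTC TCT ATG ACG TAA — ATG at 35, stop TAA at 41 → 9 nt.
Frame -3: TTG GTT TCG TGT TAT AGA CGA ACT GTC TCT CTA TGA CGT AAG — no ATG→stop ORF.
Longest: frame -2, positions 35–43, 9 nt = 3 codons = 2 aa. → 2 amino acids.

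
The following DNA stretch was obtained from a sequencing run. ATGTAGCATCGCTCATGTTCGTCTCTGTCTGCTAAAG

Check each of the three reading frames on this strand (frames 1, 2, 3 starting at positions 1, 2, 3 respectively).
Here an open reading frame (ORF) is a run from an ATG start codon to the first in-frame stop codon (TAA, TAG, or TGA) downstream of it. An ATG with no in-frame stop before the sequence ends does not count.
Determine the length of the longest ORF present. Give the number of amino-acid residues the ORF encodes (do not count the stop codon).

6

Frame 1: ATG TAG CAT CGC TCA TGT TCG TCT CTG TCT GCT AAA — ATG at 1, stop TAG at 4 → 6 nt.
Frame 2: TGT AGC ATC GCT CAT GTT CGT CTC TGT CTG CTA AAG — no ATG→stop ORF.
Frame 3: GTA GCA TCG CTC ATG TTC GTC TCT GTC TGC TAA — ATG at 15, stop TAA at 33 → 21 nt.
Longest: frame 3, positions 15–35, 21 nt = 7 codons = 6 aa. → 6 amino acids.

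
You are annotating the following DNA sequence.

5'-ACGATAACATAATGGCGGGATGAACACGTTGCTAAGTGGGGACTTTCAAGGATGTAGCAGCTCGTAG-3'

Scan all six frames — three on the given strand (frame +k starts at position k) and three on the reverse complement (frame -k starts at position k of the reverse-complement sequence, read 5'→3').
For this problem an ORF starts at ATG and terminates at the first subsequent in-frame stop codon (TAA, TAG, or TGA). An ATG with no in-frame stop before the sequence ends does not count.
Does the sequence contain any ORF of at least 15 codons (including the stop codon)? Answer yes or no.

yes

Reverse complement (5'→3'): CTACGAGCTGCTACATCCTTGAAAGTCCCCACTTAGCAACGTGTTCATCCCGCCATTATGTTATCGT
Frame +1: ACG ATA ACA TAA TGG CGG GAT GAA CAC GTT GCT AAG TGG GGA CTT TCA AGG ATG TAG CAG CTC GTA — ATG at 52, stop TAG at 55 → 6 nt.
Frame +2: CGA TAA CAT AAT GGC GGG ATG AAC ACG TTG CTA AGT GGG GAC TTT CAA GGA TGT AGC AGC TCG TAG — ATG at 20, stop TAG at 65 → 48 nt.
Frame +3: GAT AAC ATA ATG GCG GGA TGA ACA CGT TGC TAA GTG GGG ACT TTC AAG GAT GTA GCA GCT CGT — ATG at 12, stop TGA at 21 → 12 nt.
Frame -1: CTA CGA GCT GCT ACA TCC TTG AAA GTC CCC ACT TAG CAA CGT GTT CAT CCC GCC ATT ATG TTA TCG — no ATG→stop ORF.
Frame -2: TAC GAG CTG CTA CAT CCT TGA AAG TCC CCA CTT AGC AAC GTG TTC ATC CCG CCA TTA TGT TAT CGT — no ATG→stop ORF.
Frame -3: ACG AGC TGC TAC ATC CTT GAA AGT CCC CAC TTA GCA ACG TGT TCA TCC CGC CAT TAT GTT ATC — no ATG→stop ORF.
Frame +2 has an ORF of 16 codons (positions 20–67) ≥ 15, so yes.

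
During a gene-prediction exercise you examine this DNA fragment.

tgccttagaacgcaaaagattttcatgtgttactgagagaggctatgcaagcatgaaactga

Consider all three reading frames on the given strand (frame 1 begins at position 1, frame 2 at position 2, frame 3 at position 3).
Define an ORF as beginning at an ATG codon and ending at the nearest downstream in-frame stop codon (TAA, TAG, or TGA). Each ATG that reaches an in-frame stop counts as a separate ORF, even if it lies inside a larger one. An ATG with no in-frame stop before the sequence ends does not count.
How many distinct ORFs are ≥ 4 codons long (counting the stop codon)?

Frame 1: TGC CTT AGA ACG CAA AAG ATT TTC ATG TGT TAC TGA GAG AGG CTA TGC AAG CAT GAA ACT — ATG at 25, stop TGA at 34 → 12 nt.
Frame 2: GCC TTA GAA CGC AAA AGA TTT TCA TGT GTT ACT GAG AGA GGC TAT GCA AGC ATG AAA CTG — no ATG→stop ORF.
Frame 3: CCT TAG AAC GCA AAA GAT TTT CAT GTG TTA CTG AGA GAG GCT ATG CAA GCA TGA AAC TGA — ATG at 45, stop TGA at 54 → 12 nt.
ORFs ≥ 4 codons: frame 1 25–36 (4 codons), frame 3 45–56 (4 codons). Count = 2.

2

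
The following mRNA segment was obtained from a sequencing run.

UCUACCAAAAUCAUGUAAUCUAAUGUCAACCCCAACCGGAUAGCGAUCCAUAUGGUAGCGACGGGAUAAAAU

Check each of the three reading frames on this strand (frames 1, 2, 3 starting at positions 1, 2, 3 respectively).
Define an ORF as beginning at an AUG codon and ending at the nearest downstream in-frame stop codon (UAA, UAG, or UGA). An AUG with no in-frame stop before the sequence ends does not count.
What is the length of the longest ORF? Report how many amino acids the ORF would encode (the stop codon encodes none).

Frame 1: UCU ACC AAA AUC AUG UAA UCU AAU GUC AAC CCC AAC CGG AUA GCG AUC CAU AUG GUA GCG ACG GGA UAA AAU — AUG at 13, stop UAA at 16 → 6 nt; AUG at 52, stop UAA at 67 → 18 nt.
Frame 2: CUA CCA AAA UCA UGU AAU CUA AUG UCA ACC CCA ACC GGA UAG CGA UCC AUA UGG UAG CGA CGG GAU AAA — AUG at 23, stop UAG at 41 → 21 nt.
Frame 3: UAC CAA AAU CAU GUA AUC UAA UGU CAA CCC CAA CCG GAU AGC GAU CCA UAU GGU AGC GAC GGG AUA AAA — no AUG→stop ORF.
Longest: frame 2, positions 23–43, 21 nt = 7 codons = 6 aa. → 6 amino acids.

6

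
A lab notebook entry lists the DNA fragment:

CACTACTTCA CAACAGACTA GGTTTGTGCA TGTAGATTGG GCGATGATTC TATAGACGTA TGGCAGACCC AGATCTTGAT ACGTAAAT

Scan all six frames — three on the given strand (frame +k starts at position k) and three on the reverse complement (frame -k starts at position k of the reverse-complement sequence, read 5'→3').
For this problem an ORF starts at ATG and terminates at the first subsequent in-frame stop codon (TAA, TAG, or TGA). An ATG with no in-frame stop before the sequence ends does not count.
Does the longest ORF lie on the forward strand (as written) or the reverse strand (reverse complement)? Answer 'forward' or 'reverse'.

forward

Reverse complement (5'→3'): ATTTACGTATCAAGATCTGGGTCTGCCATACGTCTATAGAATCATCGCCCAATCTACATGCACAAACCTAGTCTGTTGTGAAGTAGTG
Frame +1: CAC TAC TTC ACA ACA GAC TAG GTT TGT GCA TGT AGA TTG GGC GAT GAT TCT ATA GAC GTA TGG CAG ACC CAG ATC TTG ATA CGT AAA — no ATG→stop ORF.
Frame +2: ACT ACT TCA CAA CAG ACT AGG TTT GTG CAT GTA GAT TGG GCG ATG ATT CTA TAG ACG TAT GGC AGA CCC AGA TCT TGA TAC GTA AAT — ATG at 44, stop TAG at 53 → 12 nt.
Frame +3: CTA CTT CAC AAC AGA CTA GGT TTG TGC ATG TAG ATT GGG CGA TGA TTC TAT AGA CGT ATG GCA GAC CCA GAT CTT GAT ACG TAA — ATG at 30, stop TAG at 33 → 6 nt; ATG at 60, stop TAA at 84 → 27 nt.
Frame -1: ATT TAC GTA TCA AGA TCT GGG TCT GCC ATA CGT CTA TAG AAT CAT CGC CCA ATC TAC ATG CAC AAA CCT AGT CTG TTG TGA AGT AGT — ATG at 58, stop TGA at 79 → 24 nt.
Frame -2: TTT ACG TAT CAA GAT CTG GGT CTG CCA TAC GTC TAT AGA ATC ATC GCC CAA TCT ACA TGC ACA AAC CTA GTC TGT TGT GAA GTA GTG — no ATG→stop ORF.
Frame -3: TTA CGT ATC AAG ATC TGG GTC TGC CAT ACG TCT ATA GAA TCA TCG CCC AAT CTA CAT GCA CAA ACC TAG TCT GTT GTG AAG TAG — no ATG→stop ORF.
Forward-strand max 27 nt; reverse-strand max 24 nt. The forward strand has the longer ORF.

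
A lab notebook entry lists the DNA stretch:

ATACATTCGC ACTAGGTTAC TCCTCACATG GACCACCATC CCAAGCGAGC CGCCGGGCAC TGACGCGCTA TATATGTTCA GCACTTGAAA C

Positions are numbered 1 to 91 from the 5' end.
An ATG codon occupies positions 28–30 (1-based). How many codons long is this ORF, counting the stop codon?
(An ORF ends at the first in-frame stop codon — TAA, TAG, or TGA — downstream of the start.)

Codons from position 28: ATG (28–30), GAC (31–33), CAC (34–36), CAT (37–39), CCC (40–42), AAG (43–45), CGA (46–48), GCC (49–51), GCC (52–54), GGG (55–57), CAC (58–60), TGA (61–63).
TGA is the first in-frame stop; that's 12 codons including the stop.

12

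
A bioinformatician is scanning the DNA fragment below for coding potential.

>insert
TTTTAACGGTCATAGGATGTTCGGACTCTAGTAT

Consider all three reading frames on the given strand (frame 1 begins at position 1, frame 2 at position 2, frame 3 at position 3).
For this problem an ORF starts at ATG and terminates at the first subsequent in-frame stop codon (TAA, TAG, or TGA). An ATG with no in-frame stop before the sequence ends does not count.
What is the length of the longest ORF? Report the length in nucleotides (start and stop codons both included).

15

Frame 1: TTT TAA CGG TCA TAG GAT GTT CGG ACT CTA GTA — no ATG→stop ORF.
Frame 2: TTT AAC GGT CAT AGG ATG TTC GGA CTC TAG TAT — ATG at 17, stop TAG at 29 → 15 nt.
Frame 3: TTA ACG GTC ATA GGA TGT TCG GAC TCT AGT — no ATG→stop ORF.
Longest: frame 2, positions 17–31, 15 nt = 5 codons = 4 aa. → 15 nucleotides.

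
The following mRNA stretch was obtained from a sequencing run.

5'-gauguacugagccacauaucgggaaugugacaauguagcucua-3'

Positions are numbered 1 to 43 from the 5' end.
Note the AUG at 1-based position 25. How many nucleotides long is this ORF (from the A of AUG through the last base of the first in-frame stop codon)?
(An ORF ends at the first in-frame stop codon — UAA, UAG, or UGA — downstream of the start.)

6

Codons from position 25: AUG (25–27), UGA (28–30).
UGA is the first in-frame stop; ORF spans 25–30, 6 nucleotides.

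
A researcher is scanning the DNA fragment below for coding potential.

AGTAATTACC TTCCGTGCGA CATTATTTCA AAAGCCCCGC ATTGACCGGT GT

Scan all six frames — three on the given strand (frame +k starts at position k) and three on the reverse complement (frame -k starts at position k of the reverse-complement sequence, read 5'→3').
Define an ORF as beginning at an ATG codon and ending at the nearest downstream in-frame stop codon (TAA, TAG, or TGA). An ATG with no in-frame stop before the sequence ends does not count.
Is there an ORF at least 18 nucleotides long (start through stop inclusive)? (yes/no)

Reverse complement (5'→3'): ACACCGGTCAATGCGGGGCTTTTGAAATAATGTCGCACGGAAGGTAATTACT
Frame +1: AGT AAT TAC CTT CCG TGC GAC ATT ATT TCA AAA GCC CCG CAT TGA CCG GTG — no ATG→stop ORF.
Frame +2: GTA ATT ACC TTC CGT GCG ACA TTA TTT CAA AAG CCC CGC ATT GAC CGG TGT — no ATG→stop ORF.
Frame +3: TAA TTA CCT TCC GTG CGA CAT TAT TTC AAA AGC CCC GCA TTG ACC GGT — no ATG→stop ORF.
Frame -1: ACA CCG GTC AAT GCG GGG CTT TTG AAA TAA TGT CGC ACG GAA GGT AAT TAC — no ATG→stop ORF.
Frame -2: CAC CGG TCA ATG CGG GGC TTT TGA AAT AAT GTC GCA CGG AAG GTA ATT ACT — ATG at 11, stop TGA at 23 → 15 nt.
Frame -3: ACC GGT CAA TGC GGG GCT TTT GAA ATA ATG TCG CAC GGA AGG TAA TTA — ATG at 30, stop TAA at 45 → 18 nt.
Frame -3 has an ORF of 18 nucleotides (positions 30–47) ≥ 18, so yes.

yes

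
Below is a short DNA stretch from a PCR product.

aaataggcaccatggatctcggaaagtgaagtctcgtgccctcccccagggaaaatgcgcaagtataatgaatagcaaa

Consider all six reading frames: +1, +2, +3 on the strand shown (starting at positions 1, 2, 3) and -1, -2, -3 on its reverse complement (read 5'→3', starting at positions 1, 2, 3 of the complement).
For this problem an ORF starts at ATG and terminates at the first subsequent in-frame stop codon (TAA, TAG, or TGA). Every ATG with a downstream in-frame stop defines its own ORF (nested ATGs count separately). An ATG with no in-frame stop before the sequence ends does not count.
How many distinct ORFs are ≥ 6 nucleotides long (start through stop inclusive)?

Reverse complement (5'→3'): TTTGCTATTCATTATACTTGCGCATTTTCCCTGGGGGAGGGCACGAGACTTCACTTTCCGAGATCCATGGTGCCTATTT
Frame +1: AAA TAG GCA CCA TGG ATC TCG GAA AGT GAA GTC TCG TGC CCT CCC CCA GGG AAA ATG CGC AAG TAT AAT GAA TAG CAA — ATG at 55, stop TAG at 73 → 21 nt.
Frame +2: AAT AGG CAC CAT GGA TCT CGG AAA GTG AAG TCT CGT GCC CTC CCC CAG GGA AAA TGC GCA AGT ATA ATG AAT AGC AAA — no ATG→stop ORF.
Frame +3: ATA GGC ACC ATG GAT CTC GGA AAG TGA AGT CTC GTG CCC TCC CCC AGG GAA AAT GCG CAA GTA TAA TGA ATA GCA — ATG at 12, stop TGA at 27 → 18 nt.
Frame -1: TTT GCT ATT CAT TAT ACT TGC GCA TTT TCC CTG GGG GAG GGC ACG AGA CTT CAC TTT CCG AGA TCC ATG GTG CCT ATT — no ATG→stop ORF.
Frame -2: TTG CTA TTC ATT ATA CTT GCG CAT TTT CCC TGG GGG AGG GCA CGA GAC TTC ACT TTC CGA GAT CCA TGG TGC CTA TTT — no ATG→stop ORF.
Frame -3: TGC TAT TCA TTA TAC TTG CGC ATT TTC CCT GGG GGA GGG CAC GAG ACT TCA CTT TCC GAG ATC CAT GGT GCC TAT — no ATG→stop ORF.
ORFs ≥ 6 nucleotides: frame +1 55–75 (21 nucleotides), frame +3 12–29 (18 nucleotides). Count = 2.

2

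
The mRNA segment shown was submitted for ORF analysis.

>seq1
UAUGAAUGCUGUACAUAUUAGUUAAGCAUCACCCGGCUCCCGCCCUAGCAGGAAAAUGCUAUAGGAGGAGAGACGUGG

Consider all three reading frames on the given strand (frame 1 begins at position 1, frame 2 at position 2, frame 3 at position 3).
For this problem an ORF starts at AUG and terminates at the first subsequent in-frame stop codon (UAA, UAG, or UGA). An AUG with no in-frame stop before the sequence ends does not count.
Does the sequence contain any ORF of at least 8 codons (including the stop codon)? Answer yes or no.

Frame 1: UAU GAA UGC UGU ACA UAU UAG UUA AGC AUC ACC CGG CUC CCG CCC UAG CAG GAA AAU GCU AUA GGA GGA GAG ACG UGG — no AUG→stop ORF.
Frame 2: AUG AAU GCU GUA CAU AUU AGU UAA GCA UCA CCC GGC UCC CGC CCU AGC AGG AAA AUG CUA UAG GAG GAG AGA CGU — AUG at 2, stop UAA at 23 → 24 nt; AUG at 56, stop UAG at 62 → 9 nt.
Frame 3: UGA AUG CUG UAC AUA UUA GUU AAG CAU CAC CCG GCU CCC GCC CUA GCA GGA AAA UGC UAU AGG AGG AGA GAC GUG — no AUG→stop ORF.
Frame 2 has an ORF of 8 codons (positions 2–25) ≥ 8, so yes.

yes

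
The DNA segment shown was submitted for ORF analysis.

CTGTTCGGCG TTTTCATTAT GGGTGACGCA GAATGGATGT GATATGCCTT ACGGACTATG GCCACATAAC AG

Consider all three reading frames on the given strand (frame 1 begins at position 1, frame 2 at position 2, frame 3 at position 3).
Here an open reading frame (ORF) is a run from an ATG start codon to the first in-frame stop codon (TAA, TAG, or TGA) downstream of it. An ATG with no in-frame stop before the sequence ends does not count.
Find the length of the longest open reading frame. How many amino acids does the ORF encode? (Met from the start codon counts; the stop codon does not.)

7

Frame 1: CTG TTC GGC GTT TTC ATT ATG GGT GAC GCA GAA TGG ATG TGA TAT GCC TTA CGG ACT ATG GCC ACA TAA CAG — ATG at 19, stop TGA at 40 → 24 nt; ATG at 37, stop TGA at 40 → 6 nt; ATG at 58, stop TAA at 67 → 12 nt.
Frame 2: TGT TCG GCG TTT TCA TTA TGG GTG ACG CAG AAT GGA TGT GAT ATG CCT TAC GGA CTA TGG CCA CAT AAC — no ATG→stop ORF.
Frame 3: GTT CGG CGT TTT CAT TAT GGG TGA CGC AGA ATG GAT GTG ATA TGC CTT ACG GAC TAT GGC CAC ATA ACA — no ATG→stop ORF.
Longest: frame 1, positions 19–42, 24 nt = 8 codons = 7 aa. → 7 amino acids.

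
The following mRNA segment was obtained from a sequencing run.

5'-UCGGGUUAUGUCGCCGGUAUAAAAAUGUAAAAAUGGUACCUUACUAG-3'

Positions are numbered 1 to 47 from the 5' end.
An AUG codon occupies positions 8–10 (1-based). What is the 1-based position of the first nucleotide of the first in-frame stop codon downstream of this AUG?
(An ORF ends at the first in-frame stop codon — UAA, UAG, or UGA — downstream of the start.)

Codons from position 8: AUG (8–10), UCG (11–13), CCG (14–16), GUA (17–19), UAA (20–22).
UAA is a stop codon; it begins at position 20.

20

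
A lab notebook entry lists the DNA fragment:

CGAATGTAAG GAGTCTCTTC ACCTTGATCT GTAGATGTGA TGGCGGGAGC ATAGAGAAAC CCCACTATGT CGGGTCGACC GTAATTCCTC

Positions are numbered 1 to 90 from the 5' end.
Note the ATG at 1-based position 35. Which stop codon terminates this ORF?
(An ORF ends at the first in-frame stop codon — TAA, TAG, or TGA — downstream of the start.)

TGA

Codons from position 35: ATG (35–37), TGA (38–40).
The first in-frame stop codon is TGA.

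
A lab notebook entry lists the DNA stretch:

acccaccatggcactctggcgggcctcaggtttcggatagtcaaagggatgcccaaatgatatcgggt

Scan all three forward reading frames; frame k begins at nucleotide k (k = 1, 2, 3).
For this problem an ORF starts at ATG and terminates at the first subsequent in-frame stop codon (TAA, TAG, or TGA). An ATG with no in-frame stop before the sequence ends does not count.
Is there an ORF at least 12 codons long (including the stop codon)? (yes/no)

no

Frame 1: ACC CAC CAT GGC ACT CTG GCG GGC CTC AGG TTT CGG ATA GTC AAA GGG ATG CCC AAA TGA TAT CGG — ATG at 49, stop TGA at 58 → 12 nt.
Frame 2: CCC ACC ATG GCA CTC TGG CGG GCC TCA GGT TTC GGA TAG TCA AAG GGA TGC CCA AAT GAT ATC GGG — ATG at 8, stop TAG at 38 → 33 nt.
Frame 3: CCA CCA TGG CAC TCT GGC GGG CCT CAG GTT TCG GAT AGT CAA AGG GAT GCC CAA ATG ATA TCG GGT — no ATG→stop ORF.
Largest ORF found is 11 codons < 12, so no.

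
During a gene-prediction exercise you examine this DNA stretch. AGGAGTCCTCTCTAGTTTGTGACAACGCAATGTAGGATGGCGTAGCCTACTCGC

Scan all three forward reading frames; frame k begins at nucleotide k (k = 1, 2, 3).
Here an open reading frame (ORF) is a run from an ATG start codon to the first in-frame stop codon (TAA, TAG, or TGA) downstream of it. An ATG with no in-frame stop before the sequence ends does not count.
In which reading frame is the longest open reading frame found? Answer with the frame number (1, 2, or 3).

1

Frame 1: AGG AGT CCT CTC TAG TTT GTG ACA ACG CAA TGT AGG ATG GCG TAG CCT ACT CGC — ATG at 37, stop TAG at 43 → 9 nt.
Frame 2: GGA GTC CTC TCT AGT TTG TGA CAA CGC AAT GTA GGA TGG CGT AGC CTA CTC — no ATG→stop ORF.
Frame 3: GAG TCC TCT CTA GTT TGT GAC AAC GCA ATG TAG GAT GGC GTA GCC TAC TCG — ATG at 30, stop TAG at 33 → 6 nt.
Longest ORF is 9 nt in frame 1 (positions 37–45).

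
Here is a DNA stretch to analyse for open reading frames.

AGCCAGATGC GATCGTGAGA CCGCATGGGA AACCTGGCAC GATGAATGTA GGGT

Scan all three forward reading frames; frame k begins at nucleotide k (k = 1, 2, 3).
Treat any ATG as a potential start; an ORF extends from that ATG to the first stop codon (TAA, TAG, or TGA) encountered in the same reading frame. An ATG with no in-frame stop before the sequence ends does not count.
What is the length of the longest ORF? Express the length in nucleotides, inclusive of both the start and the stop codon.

21

Frame 1: AGC CAG ATG CGA TCG TGA GAC CGC ATG GGA AAC CTG GCA CGA TGA ATG TAG GGT — ATG at 7, stop TGA at 16 → 12 nt; ATG at 25, stop TGA at 43 → 21 nt; ATG at 46, stop TAG at 49 → 6 nt.
Frame 2: GCC AGA TGC GAT CGT GAG ACC GCA TGG GAA ACC TGG CAC GAT GAA TGT AGG — no ATG→stop ORF.
Frame 3: CCA GAT GCG ATC GTG AGA CCG CAT GGG AAA CCT GGC ACG ATG AAT GTA GGG — no ATG→stop ORF.
Longest: frame 1, positions 25–45, 21 nt = 7 codons = 6 aa. → 21 nucleotides.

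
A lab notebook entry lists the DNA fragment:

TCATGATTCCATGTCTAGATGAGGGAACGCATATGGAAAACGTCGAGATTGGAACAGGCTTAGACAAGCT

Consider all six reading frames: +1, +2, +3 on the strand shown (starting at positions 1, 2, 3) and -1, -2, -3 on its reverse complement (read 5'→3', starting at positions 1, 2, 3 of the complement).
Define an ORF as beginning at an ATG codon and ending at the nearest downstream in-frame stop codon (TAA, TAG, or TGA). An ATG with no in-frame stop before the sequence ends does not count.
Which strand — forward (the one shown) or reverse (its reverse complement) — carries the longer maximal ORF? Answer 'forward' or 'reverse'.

forward

Reverse complement (5'→3'): AGCTTGTCTAAGCCTGTTCCAATCTCGACGTTTTCCATATGCGTTCCCTCATCTAGACATGGAATCATGA
Frame +1: TCA TGA TTC CAT GTC TAG ATG AGG GAA CGC ATA TGG AAA ACG TCG AGA TTG GAA CAG GCT TAG ACA AGC — ATG at 19, stop TAG at 61 → 45 nt.
Frame +2: CAT GAT TCC ATG TCT AGA TGA GGG AAC GCA TAT GGA AAA CGT CGA GAT TGG AAC AGG CTT AGA CAA GCT — ATG at 11, stop TGA at 20 → 12 nt.
Frame +3: ATG ATT CCA TGT CTA GAT GAG GGA ACG CAT ATG GAA AAC GTC GAG ATT GGA ACA GGC TTA GAC AAG — no ATG→stop ORF.
Frame -1: AGC TTG TCT AAG CCT GTT CCA ATC TCG ACG TTT TCC ATA TGC GTT CCC TCA TCT AGA CAT GGA ATC ATG — no ATG→stop ORF.
Frame -2: GCT TGT CTA AGC CTG TTC CAA TCT CGA CGT TTT CCA TAT GCG TTC CCT CAT CTA GAC ATG GAA TCA TGA — ATG at 59, stop TGA at 68 → 12 nt.
Frame -3: CTT GTC TAA GCC TGT TCC AAT CTC GAC GTT TTC CAT ATG CGT TCC CTC ATC TAG ACA TGG AAT CAT — ATG at 39, stop TAG at 54 → 18 nt.
Forward-strand max 45 nt; reverse-strand max 18 nt. The forward strand has the longer ORF.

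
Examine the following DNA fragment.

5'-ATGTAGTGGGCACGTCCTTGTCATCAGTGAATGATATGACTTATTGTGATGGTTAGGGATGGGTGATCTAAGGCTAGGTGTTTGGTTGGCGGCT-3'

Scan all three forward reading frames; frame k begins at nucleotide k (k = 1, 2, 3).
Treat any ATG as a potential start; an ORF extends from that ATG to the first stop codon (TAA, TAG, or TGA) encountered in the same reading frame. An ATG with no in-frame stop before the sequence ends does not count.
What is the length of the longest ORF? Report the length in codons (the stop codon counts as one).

Frame 1: ATG TAG TGG GCA CGT CCT TGT CAT CAG TGA ATG ATA TGA CTT ATT GTG ATG GTT AGG GAT GGG TGA TCT AAG GCT AGG TGT TTG GTT GGC GGC — ATG at 1, stop TAG at 4 → 6 nt; ATG at 31, stop TGA at 37 → 9 nt; ATG at 49, stop TGA at 64 → 18 nt.
Frame 2: TGT AGT GGG CAC GTC CTT GTC ATC AGT GAA TGA TAT GAC TTA TTG TGA TGG TTA GGG ATG GGT GAT CTA AGG CTA GGT GTT TGG TTG GCG GCT — no ATG→stop ORF.
Frame 3: GTA GTG GGC ACG TCC TTG TCA TCA GTG AAT GAT ATG ACT TAT TGT GAT GGT TAG GGA TGG GTG ATC TAA GGC TAG GTG TTT GGT TGG CGG — ATG at 36, stop TAG at 54 → 21 nt.
Longest: frame 3, positions 36–56, 21 nt = 7 codons = 6 aa. → 7 codons.

7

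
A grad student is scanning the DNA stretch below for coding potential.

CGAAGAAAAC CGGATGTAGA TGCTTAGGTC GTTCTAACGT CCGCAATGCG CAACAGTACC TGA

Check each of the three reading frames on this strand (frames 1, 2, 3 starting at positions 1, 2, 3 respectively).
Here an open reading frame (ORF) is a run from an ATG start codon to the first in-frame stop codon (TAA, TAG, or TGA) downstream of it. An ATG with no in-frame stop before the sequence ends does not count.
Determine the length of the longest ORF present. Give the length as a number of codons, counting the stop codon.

6

Frame 1: CGA AGA AAA CCG GAT GTA GAT GCT TAG GTC GTT CTA ACG TCC GCA ATG CGC AAC AGT ACC TGA — ATG at 46, stop TGA at 61 → 18 nt.
Frame 2: GAA GAA AAC CGG ATG TAG ATG CTT AGG TCG TTC TAA CGT CCG CAA TGC GCA ACA GTA CCT — ATG at 14, stop TAG at 17 → 6 nt; ATG at 20, stop TAA at 35 → 18 nt.
Frame 3: AAG AAA ACC GGA TGT AGA TGC TTA GGT CGT TCT AAC GTC CGC AAT GCG CAA CAG TAC CTG — no ATG→stop ORF.
Longest: frame 1, positions 46–63, 18 nt = 6 codons = 5 aa. → 6 codons.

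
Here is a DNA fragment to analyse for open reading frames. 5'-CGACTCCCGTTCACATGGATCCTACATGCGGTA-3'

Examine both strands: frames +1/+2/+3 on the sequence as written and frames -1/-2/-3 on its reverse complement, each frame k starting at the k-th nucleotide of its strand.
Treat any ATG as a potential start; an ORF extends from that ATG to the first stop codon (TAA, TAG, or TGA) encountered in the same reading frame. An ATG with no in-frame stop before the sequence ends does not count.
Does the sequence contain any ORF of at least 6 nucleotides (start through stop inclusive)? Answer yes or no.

Reverse complement (5'→3'): TACCGCATGTAGGATCCATGTGAACGGGAGTCG
Frame +1: CGA CTC CCG TTC ACA TGG ATC CTA CAT GCG GTA — no ATG→stop ORF.
Frame +2: GAC TCC CGT TCA CAT GGA TCC TAC ATG CGG — no ATG→stop ORF.
Frame +3: ACT CCC GTT CAC ATG GAT CCT ACA TGC GGT — no ATG→stop ORF.
Frame -1: TAC CGC ATG TAG GAT CCA TGT GAA CGG GAG TCG — ATG at 7, stop TAG at 10 → 6 nt.
Frame -2: ACC GCA TGT AGG ATC CAT GTG AAC GGG AGT — no ATG→stop ORF.
Frame -3: CCG CAT GTA GGA TCC ATG TGA ACG GGA GTC — ATG at 18, stop TGA at 21 → 6 nt.
Frame -1 has an ORF of 6 nucleotides (positions 7–12) ≥ 6, so yes.

yes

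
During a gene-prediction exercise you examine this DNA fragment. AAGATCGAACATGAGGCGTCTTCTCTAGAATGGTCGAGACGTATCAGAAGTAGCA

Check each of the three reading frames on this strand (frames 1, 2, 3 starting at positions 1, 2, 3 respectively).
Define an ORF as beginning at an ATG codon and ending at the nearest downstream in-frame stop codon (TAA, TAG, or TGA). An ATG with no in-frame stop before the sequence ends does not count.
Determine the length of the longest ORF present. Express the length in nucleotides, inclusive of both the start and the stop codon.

Frame 1: AAG ATC GAA CAT GAG GCG TCT TCT CTA GAA TGG TCG AGA CGT ATC AGA AGT AGC — no ATG→stop ORF.
Frame 2: AGA TCG AAC ATG AGG CGT CTT CTC TAG AAT GGT CGA GAC GTA TCA GAA GTA GCA — ATG at 11, stop TAG at 26 → 18 nt.
Frame 3: GAT CGA ACA TGA GGC GTC TTC TCT AGA ATG GTC GAG ACG TAT CAG AAG TAG — ATG at 30, stop TAG at 51 → 24 nt.
Longest: frame 3, positions 30–53, 24 nt = 8 codons = 7 aa. → 24 nucleotides.

24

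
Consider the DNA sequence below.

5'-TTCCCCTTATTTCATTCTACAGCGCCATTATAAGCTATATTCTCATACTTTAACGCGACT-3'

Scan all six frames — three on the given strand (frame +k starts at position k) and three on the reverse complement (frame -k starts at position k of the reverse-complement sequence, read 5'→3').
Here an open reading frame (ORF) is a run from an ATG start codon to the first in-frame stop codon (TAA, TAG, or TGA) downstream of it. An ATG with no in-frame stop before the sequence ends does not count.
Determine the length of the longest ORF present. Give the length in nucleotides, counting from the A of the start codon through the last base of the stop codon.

Reverse complement (5'→3'): AGTCGCGTTAAAGTATGAGAATATAGCTTATAATGGCGCTGTAGAATGAAATAAGGGGAA
Frame +1: TTC CCC TTA TTT CAT TCT ACA GCG CCA TTA TAA GCT ATA TTC TCA TAC TTT AAC GCG ACT — no ATG→stop ORF.
Frame +2: TCC CCT TAT TTC ATT CTA CAG CGC CAT TAT AAG CTA TAT TCT CAT ACT TTA ACG CGA — no ATG→stop ORF.
Frame +3: CCC CTT ATT TCA TTC TAC AGC GCC ATT ATA AGC TAT ATT CTC ATA CTT TAA CGC GAC — no ATG→stop ORF.
Frame -1: AGT CGC GTT AAA GTA TGA GAA TAT AGC TTA TAA TGG CGC TGT AGA ATG AAA TAA GGG GAA — ATG at 46, stop TAA at 52 → 9 nt.
Frame -2: GTC GCG TTA AAG TAT GAG AAT ATA GCT TAT AAT GGC GCT GTA GAA TGA AAT AAG GGG — no ATG→stop ORF.
Frame -3: TCG CGT TAA AGT ATG AGA ATA TAG CTT ATA ATG GCG CTG TAG AAT GAA ATA AGG GGA — ATG at 15, stop TAG at 24 → 12 nt; ATG at 33, stop TAG at 42 → 12 nt.
Longest: frame -3, positions 15–26, 12 nt = 4 codons = 3 aa. → 12 nucleotides.

12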